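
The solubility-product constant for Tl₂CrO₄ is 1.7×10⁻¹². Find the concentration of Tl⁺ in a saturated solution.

Tl₂CrO₄(s) ⇌ 2 Tl⁺(aq) + CrO₄²⁻(aq)
For each mole of Tl₂CrO₄ that dissolves per liter, [Tl⁺] = 2s and [CrO₄²⁻] = s; let s denote this solubility.
Ksp = [Tl⁺]^2[CrO₄²⁻] = (2s)^2 · s = 4s^3 = 1.7×10⁻¹²
s = 7.5×10⁻⁵ mol/L
[Tl⁺] = 2s = 1.5×10⁻⁴ mol/L

1.5×10⁻⁴ M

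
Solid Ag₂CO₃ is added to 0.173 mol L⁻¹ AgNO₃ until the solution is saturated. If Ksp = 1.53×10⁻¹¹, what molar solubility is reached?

Ag₂CO₃(s) ⇌ 2 Ag⁺(aq) + CO₃²⁻(aq)
With Ag⁺ already at 0.173 mol L⁻¹ and s small, take [Ag⁺] ≈ 0.173 mol L⁻¹ and [CO₃²⁻] = s.
Ksp = [Ag⁺]^2[CO₃²⁻] = (0.173)^2s
s = 1.53×10⁻¹¹ / (0.173)^2 = 5.11×10⁻¹⁰
s = 5.11×10⁻¹⁰ mol L⁻¹

5.11×10⁻¹⁰ M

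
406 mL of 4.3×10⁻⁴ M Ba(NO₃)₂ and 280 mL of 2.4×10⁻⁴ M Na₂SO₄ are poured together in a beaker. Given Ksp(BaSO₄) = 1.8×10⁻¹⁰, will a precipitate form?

Yes

The combined volume is 686 mL.
[Ba²⁺] = (4.3×10⁻⁴)(406)/686 = 2.5×10⁻⁴ M
[SO₄²⁻] = (2.4×10⁻⁴)(280)/686 = 9.8×10⁻⁵ M
Q = [Ba²⁺][SO₄²⁻] = 2.5×10⁻⁸
Q = 2.5×10⁻⁸ > Ksp = 1.8×10⁻¹⁰, so the solution is supersaturated and BaSO₄ precipitates.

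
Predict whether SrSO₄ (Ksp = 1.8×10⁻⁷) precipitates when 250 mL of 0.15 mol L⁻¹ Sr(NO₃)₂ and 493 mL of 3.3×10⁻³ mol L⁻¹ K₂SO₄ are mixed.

Yes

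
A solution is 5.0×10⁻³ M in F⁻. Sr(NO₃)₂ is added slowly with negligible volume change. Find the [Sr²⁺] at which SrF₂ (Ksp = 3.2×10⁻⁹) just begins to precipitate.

1.3×10⁻⁴ M

The threshold for precipitation is Q = Ksp.
SrF₂(s) ⇌ Sr²⁺(aq) + 2 F⁻(aq)
Ksp = [Sr²⁺][F⁻]^2 = [Sr²⁺](5.0×10⁻³)^2
[Sr²⁺] = 3.2×10⁻⁹ / (5.0×10⁻³)^2 = 1.3×10⁻⁴
[Sr²⁺] = 1.3×10⁻⁴ M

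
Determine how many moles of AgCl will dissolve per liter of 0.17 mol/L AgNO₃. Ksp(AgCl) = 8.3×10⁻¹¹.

AgCl(s) ⇌ Ag⁺(aq) + Cl⁻(aq)
The solution already contains Ag⁺ at 0.17 mol/L. Let s be the molar solubility of AgCl.
[Ag⁺] ≈ 0.17 mol/L (common ion dominates); [Cl⁻] = s.
Ksp = [Ag⁺][Cl⁻] = (0.17)s
s = 8.3×10⁻¹¹ / (0.17) = 4.9×10⁻¹⁰
s = 4.9×10⁻¹⁰ mol/L

4.9×10⁻¹⁰ M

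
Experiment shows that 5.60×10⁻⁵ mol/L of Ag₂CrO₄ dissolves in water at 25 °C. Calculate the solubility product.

Ag₂CrO₄(s) ⇌ 2 Ag⁺(aq) + CrO₄²⁻(aq)
If s mol/L of Ag₂CrO₄ dissolves, [Ag⁺] = 2s and [CrO₄²⁻] = s.
Ksp = [Ag⁺]^2[CrO₄²⁻] = (2s)^2 · s = 4s^3
Ksp = 4 × (5.60×10⁻⁵)^3 = 7.02×10⁻¹³

Ksp = 7.02×10⁻¹³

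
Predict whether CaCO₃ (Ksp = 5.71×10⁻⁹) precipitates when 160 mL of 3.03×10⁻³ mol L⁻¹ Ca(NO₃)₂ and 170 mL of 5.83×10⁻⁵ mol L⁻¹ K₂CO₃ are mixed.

Yes

After mixing, V = 160 mL + 170 mL = 330 mL.
[Ca²⁺] = (3.03×10⁻³)(160)/330 = 1.47×10⁻³ mol L⁻¹
[CO₃²⁻] = (5.83×10⁻⁵)(170)/330 = 3.00×10⁻⁵ mol L⁻¹
Q = [Ca²⁺][CO₃²⁻] = 4.41×10⁻⁸
Q = 4.41×10⁻⁸ > Ksp = 5.71×10⁻⁹, so the solution is supersaturated and CaCO₃ precipitates.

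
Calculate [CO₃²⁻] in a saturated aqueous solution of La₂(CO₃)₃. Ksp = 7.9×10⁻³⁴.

2.8×10⁻⁷ M

La₂(CO₃)₃(s) ⇌ 2 La³⁺(aq) + 3 CO₃²⁻(aq)
For each mole of La₂(CO₃)₃ that dissolves per liter, [La³⁺] = 2s and [CO₃²⁻] = 3s; let s denote this solubility.
Ksp = [La³⁺]^2[CO₃²⁻]^3 = (2s)^2 · (3s)^3 = 108s^5 = 7.9×10⁻³⁴
s = 9.4×10⁻⁸ mol L⁻¹
[CO₃²⁻] = 3s = 2.8×10⁻⁷ mol L⁻¹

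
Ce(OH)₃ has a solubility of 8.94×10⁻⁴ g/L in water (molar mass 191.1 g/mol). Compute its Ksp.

Ksp = 1.29×10⁻²⁰

Molar solubility s = (8.94×10⁻⁴ g/L) / (191.1 g/mol) = 4.6782×10⁻⁶ mol/L
Ce(OH)₃(s) ⇌ Ce³⁺(aq) + 3 OH⁻(aq)
If s mol/L of Ce(OH)₃ dissolves, [Ce³⁺] = s and [OH⁻] = 3s.
Ksp = [Ce³⁺][OH⁻]^3 = s · (3s)^3 = 27s^4
Ksp = 27 × (4.6782×10⁻⁶)^4 = 1.29×10⁻²⁰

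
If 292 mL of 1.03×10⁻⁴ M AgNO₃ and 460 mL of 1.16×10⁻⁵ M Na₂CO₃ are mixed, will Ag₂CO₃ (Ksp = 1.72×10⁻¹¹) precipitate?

Total volume after mixing = 292 + 460 = 752 mL.
[Ag⁺] = (1.03×10⁻⁴)(292)/752 = 4.00×10⁻⁵ M
[CO₃²⁻] = (1.16×10⁻⁵)(460)/752 = 7.10×10⁻⁶ M
Q = [Ag⁺]^2[CO₃²⁻] = 1.14×10⁻¹⁴
Q = 1.14×10⁻¹⁴ < Ksp = 1.72×10⁻¹¹, so the solution is unsaturated and no precipitate forms.

No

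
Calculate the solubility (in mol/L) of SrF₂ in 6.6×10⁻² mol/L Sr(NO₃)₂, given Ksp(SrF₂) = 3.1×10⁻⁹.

SrF₂(s) ⇌ Sr²⁺(aq) + 2 F⁻(aq)
With Sr²⁺ already at 6.6×10⁻² mol/L and s small, take [Sr²⁺] ≈ 6.6×10⁻² mol/L and [F⁻] = 2s.
Ksp = [Sr²⁺][F⁻]^2 = (6.6×10⁻²)(2s)^2
(2s)^2 = 3.1×10⁻⁹ / (6.6×10⁻²) = 4.7×10⁻⁸
s = 1.1×10⁻⁴ mol/L

1.1×10⁻⁴ M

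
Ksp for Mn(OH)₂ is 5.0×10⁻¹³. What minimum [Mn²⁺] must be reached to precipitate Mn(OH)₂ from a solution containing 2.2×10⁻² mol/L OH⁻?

1.0×10⁻⁹ M

Precipitation of each salt begins when its ion product equals Ksp.
Mn(OH)₂(s) ⇌ Mn²⁺(aq) + 2 OH⁻(aq)
Ksp = [Mn²⁺][OH⁻]^2 = [Mn²⁺](2.2×10⁻²)^2
[Mn²⁺] = 5.0×10⁻¹³ / (2.2×10⁻²)^2 = 1.0×10⁻⁹
[Mn²⁺] = 1.0×10⁻⁹ mol/L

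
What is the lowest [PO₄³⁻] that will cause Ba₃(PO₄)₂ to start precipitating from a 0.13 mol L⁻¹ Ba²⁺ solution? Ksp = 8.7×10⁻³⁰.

Precipitation begins when Q = Ksp.
Ba₃(PO₄)₂(s) ⇌ 3 Ba²⁺(aq) + 2 PO₄³⁻(aq)
Ksp = [Ba²⁺]^3[PO₄³⁻]^2 = [PO₄³⁻]^2(0.13)^3
[PO₄³⁻]^2 = 8.7×10⁻³⁰ / (0.13)^3 = 4.0×10⁻²⁷
[PO₄³⁻] = 6.3×10⁻¹⁴ mol L⁻¹

6.3×10⁻¹⁴ M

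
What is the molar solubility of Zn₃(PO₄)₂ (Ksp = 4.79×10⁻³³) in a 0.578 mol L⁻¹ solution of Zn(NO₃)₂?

Zn₃(PO₄)₂(s) ⇌ 3 Zn²⁺(aq) + 2 PO₄³⁻(aq)
Let s be the solubility of Zn₃(PO₄)₂ here. The common ion gives [Zn²⁺] ≈ 0.578 mol L⁻¹, and [PO₄³⁻] = 2s.
Ksp = [Zn²⁺]^3[PO₄³⁻]^2 = (0.578)^3(2s)^2
(2s)^2 = 4.79×10⁻³³ / (0.578)^3 = 2.48×10⁻³²
s = 7.87×10⁻¹⁷ mol L⁻¹

7.87×10⁻¹⁷ M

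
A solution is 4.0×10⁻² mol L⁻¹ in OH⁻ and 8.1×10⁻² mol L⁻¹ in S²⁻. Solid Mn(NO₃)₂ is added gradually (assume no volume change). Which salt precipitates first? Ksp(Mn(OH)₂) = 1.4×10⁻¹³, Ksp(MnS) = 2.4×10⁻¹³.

A salt starts to precipitate once the ion product Q reaches its Ksp.
For Mn(OH)₂: [Mn²⁺] = (Ksp/[OH⁻]^2) = 8.8×10⁻¹¹ mol L⁻¹
For MnS: [Mn²⁺] = (Ksp/[S²⁻]) = 3.0×10⁻¹² mol L⁻¹
Since MnS needs less Mn²⁺ to reach saturation, it precipitates first.

MnS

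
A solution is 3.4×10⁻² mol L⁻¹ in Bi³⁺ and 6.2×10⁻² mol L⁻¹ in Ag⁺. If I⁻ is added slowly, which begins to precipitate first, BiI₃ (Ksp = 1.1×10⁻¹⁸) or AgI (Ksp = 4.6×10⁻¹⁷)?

A salt starts to precipitate once the ion product Q reaches its Ksp.
For BiI₃: [I⁻] = (Ksp/[Bi³⁺])^(1/3) = 3.2×10⁻⁶ mol L⁻¹
For AgI: [I⁻] = (Ksp/[Ag⁺]) = 7.4×10⁻¹⁶ mol L⁻¹
The smaller threshold [I⁻] is reached first, so AgI precipitates first.

AgI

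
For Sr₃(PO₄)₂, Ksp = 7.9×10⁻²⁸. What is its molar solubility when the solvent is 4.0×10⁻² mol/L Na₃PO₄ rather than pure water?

2.6×10⁻⁹ M

Sr₃(PO₄)₂(s) ⇌ 3 Sr²⁺(aq) + 2 PO₄³⁻(aq)
The solution already contains PO₄³⁻ at 4.0×10⁻² mol/L. Let s be the molar solubility of Sr₃(PO₄)₂.
[PO₄³⁻] ≈ 4.0×10⁻² mol/L (common ion dominates); [Sr²⁺] = 3s.
Ksp = [Sr²⁺]^3[PO₄³⁻]^2 = (3s)^3(4.0×10⁻²)^2
(3s)^3 = 7.9×10⁻²⁸ / (4.0×10⁻²)^2 = 4.9×10⁻²⁵
s = 2.6×10⁻⁹ mol/L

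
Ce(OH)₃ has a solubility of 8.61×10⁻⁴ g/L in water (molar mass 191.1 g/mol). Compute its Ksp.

s = (8.61×10⁻⁴ g L⁻¹)/(191.1 g mol⁻¹) = 4.5055×10⁻⁶ M
Ce(OH)₃(s) ⇌ Ce³⁺(aq) + 3 OH⁻(aq)
For each mole of Ce(OH)₃ that dissolves per liter, [Ce³⁺] = s and [OH⁻] = 3s; let s denote this solubility.
Ksp = [Ce³⁺][OH⁻]^3 = s · (3s)^3 = 27s^4
Ksp = 27 × (4.5055×10⁻⁶)^4 = 1.11×10⁻²⁰

Ksp = 1.11×10⁻²⁰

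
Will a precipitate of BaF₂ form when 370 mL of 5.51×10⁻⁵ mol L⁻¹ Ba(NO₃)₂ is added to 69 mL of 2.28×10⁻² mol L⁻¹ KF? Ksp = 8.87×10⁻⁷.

No

Total volume after mixing = 370 + 69 = 439 mL.
[Ba²⁺] = (5.51×10⁻⁵)(370)/439 = 4.64×10⁻⁵ mol L⁻¹
[F⁻] = (2.28×10⁻²)(69)/439 = 3.58×10⁻³ mol L⁻¹
Q = [Ba²⁺][F⁻]^2 = 5.96×10⁻¹⁰
Q < Ksp (5.96×10⁻¹⁰ vs 8.87×10⁻⁷); the solution remains unsaturated and no precipitate forms.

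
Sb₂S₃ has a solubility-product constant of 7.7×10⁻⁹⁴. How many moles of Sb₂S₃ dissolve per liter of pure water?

9.3×10⁻²⁰ M

Sb₂S₃(s) ⇌ 2 Sb³⁺(aq) + 3 S²⁻(aq)
For each mole of Sb₂S₃ that dissolves per liter, [Sb³⁺] = 2s and [S²⁻] = 3s; let s denote this solubility.
Ksp = [Sb³⁺]^2[S²⁻]^3 = (2s)^2 · (3s)^3 = 108s^5
108s^5 = 7.7×10⁻⁹⁴  ⇒  s^5 = 7.1×10⁻⁹⁶
s = 9.3×10⁻²⁰ M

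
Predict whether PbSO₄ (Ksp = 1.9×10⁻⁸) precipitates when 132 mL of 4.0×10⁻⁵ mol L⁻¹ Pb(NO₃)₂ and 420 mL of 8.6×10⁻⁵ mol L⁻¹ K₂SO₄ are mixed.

No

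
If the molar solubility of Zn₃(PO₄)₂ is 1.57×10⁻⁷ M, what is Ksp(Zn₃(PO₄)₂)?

Ksp = 1.03×10⁻³²

Zn₃(PO₄)₂(s) ⇌ 3 Zn²⁺(aq) + 2 PO₄³⁻(aq)
Let s be the molar solubility. Then [Zn²⁺] = 3s and [PO₄³⁻] = 2s.
Ksp = [Zn²⁺]^3[PO₄³⁻]^2 = (3s)^3 · (2s)^2 = 108s^5
Ksp = 108 × (1.57×10⁻⁷)^5 = 1.03×10⁻³²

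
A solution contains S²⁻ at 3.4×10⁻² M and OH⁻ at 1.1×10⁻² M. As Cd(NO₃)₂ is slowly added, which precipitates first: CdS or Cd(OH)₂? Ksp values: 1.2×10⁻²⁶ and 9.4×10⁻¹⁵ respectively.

Precipitation begins when Q = Ksp.
For CdS: [Cd²⁺] = (Ksp/[S²⁻]) = 3.5×10⁻²⁵ M
For Cd(OH)₂: [Cd²⁺] = (Ksp/[OH⁻]^2) = 7.8×10⁻¹¹ M
Since CdS needs less Cd²⁺ to reach saturation, it precipitates first.

CdS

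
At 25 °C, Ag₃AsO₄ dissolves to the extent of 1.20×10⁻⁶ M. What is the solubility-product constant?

Ksp = 5.60×10⁻²³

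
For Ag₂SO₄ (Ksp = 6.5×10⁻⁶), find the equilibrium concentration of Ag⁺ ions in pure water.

Ag₂SO₄(s) ⇌ 2 Ag⁺(aq) + SO₄²⁻(aq)
Let s be the molar solubility. Then [Ag⁺] = 2s and [SO₄²⁻] = s.
Ksp = [Ag⁺]^2[SO₄²⁻] = (2s)^2 · s = 4s^3 = 6.5×10⁻⁶
s = 1.2×10⁻² mol L⁻¹
[Ag⁺] = 2s = 2.4×10⁻² mol L⁻¹

2.4×10⁻² M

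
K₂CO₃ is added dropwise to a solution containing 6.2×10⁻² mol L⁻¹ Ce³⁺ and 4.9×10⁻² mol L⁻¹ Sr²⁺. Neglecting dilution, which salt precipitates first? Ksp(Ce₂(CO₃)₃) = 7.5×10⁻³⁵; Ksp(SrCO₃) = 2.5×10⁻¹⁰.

Ce₂(CO₃)₃

Precipitation of each salt begins when its ion product equals Ksp.
For Ce₂(CO₃)₃: [CO₃²⁻] = (Ksp/[Ce³⁺]^2)^(1/3) = 2.7×10⁻¹¹ mol L⁻¹
For SrCO₃: [CO₃²⁻] = (Ksp/[Sr²⁺]) = 5.1×10⁻⁹ mol L⁻¹
The smaller threshold [CO₃²⁻] is reached first, so Ce₂(CO₃)₃ precipitates first.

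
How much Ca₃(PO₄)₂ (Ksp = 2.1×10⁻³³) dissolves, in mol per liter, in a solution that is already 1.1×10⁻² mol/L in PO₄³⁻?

8.6×10⁻¹¹ M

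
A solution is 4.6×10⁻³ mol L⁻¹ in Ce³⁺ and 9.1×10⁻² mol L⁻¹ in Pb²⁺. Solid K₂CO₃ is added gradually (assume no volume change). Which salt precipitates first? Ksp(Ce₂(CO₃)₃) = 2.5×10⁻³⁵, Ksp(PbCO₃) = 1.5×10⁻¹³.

PbCO₃

Precipitation begins when Q = Ksp.
For Ce₂(CO₃)₃: [CO₃²⁻] = (Ksp/[Ce³⁺]^2)^(1/3) = 1.1×10⁻¹⁰ mol L⁻¹
For PbCO₃: [CO₃²⁻] = (Ksp/[Pb²⁺]) = 1.6×10⁻¹² mol L⁻¹
PbCO₃ requires the lower [CO₃²⁻], so it precipitates first.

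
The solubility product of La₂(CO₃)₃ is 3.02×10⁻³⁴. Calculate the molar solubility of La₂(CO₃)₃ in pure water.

La₂(CO₃)₃(s) ⇌ 2 La³⁺(aq) + 3 CO₃²⁻(aq)
Call the molar solubility s, so that [La³⁺] = 2s and [CO₃²⁻] = 3s.
Ksp = [La³⁺]^2[CO₃²⁻]^3 = (2s)^2 · (3s)^3 = 108s^5
108s^5 = 3.02×10⁻³⁴  ⇒  s^5 = 2.80×10⁻³⁶
Taking the 5th root, s = 7.75×10⁻⁸ M.

7.75×10⁻⁸ M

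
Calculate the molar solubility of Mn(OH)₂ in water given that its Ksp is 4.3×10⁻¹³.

4.8×10⁻⁵ M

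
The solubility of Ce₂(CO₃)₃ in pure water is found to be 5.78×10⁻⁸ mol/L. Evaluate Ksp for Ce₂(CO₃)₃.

Ksp = 6.97×10⁻³⁵

Ce₂(CO₃)₃(s) ⇌ 2 Ce³⁺(aq) + 3 CO₃²⁻(aq)
If s mol/L of Ce₂(CO₃)₃ dissolves, [Ce³⁺] = 2s and [CO₃²⁻] = 3s.
Ksp = [Ce³⁺]^2[CO₃²⁻]^3 = (2s)^2 · (3s)^3 = 108s^5
Ksp = 108 × (5.78×10⁻⁸)^5 = 6.97×10⁻³⁵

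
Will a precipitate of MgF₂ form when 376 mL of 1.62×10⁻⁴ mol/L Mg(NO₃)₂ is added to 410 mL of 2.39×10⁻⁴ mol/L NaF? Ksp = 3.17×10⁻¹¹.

After mixing, V = 376 mL + 410 mL = 786 mL.
[Mg²⁺] = (1.62×10⁻⁴)(376)/786 = 7.75×10⁻⁵ mol/L
[F⁻] = (2.39×10⁻⁴)(410)/786 = 1.25×10⁻⁴ mol/L
Q = [Mg²⁺][F⁻]^2 = 1.20×10⁻¹²
Q < Ksp (1.20×10⁻¹² vs 3.17×10⁻¹¹); the solution remains unsaturated and no precipitate forms.

No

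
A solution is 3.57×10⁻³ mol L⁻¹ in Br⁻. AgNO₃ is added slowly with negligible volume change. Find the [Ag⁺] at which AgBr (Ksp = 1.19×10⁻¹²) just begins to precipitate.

3.33×10⁻¹⁰ M

Precipitation of each salt begins when its ion product equals Ksp.
AgBr(s) ⇌ Ag⁺(aq) + Br⁻(aq)
Ksp = [Ag⁺][Br⁻] = [Ag⁺](3.57×10⁻³)
[Ag⁺] = 1.19×10⁻¹² / (3.57×10⁻³) = 3.33×10⁻¹⁰
[Ag⁺] = 3.33×10⁻¹⁰ mol L⁻¹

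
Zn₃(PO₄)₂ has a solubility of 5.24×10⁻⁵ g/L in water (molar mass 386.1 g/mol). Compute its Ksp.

Ksp = 4.97×10⁻³³

Molar solubility s = (5.24×10⁻⁵ g/L) / (386.1 g/mol) = 1.3572×10⁻⁷ mol/L
Zn₃(PO₄)₂(s) ⇌ 3 Zn²⁺(aq) + 2 PO₄³⁻(aq)
If s mol/L of Zn₃(PO₄)₂ dissolves, [Zn²⁺] = 3s and [PO₄³⁻] = 2s.
Ksp = [Zn²⁺]^3[PO₄³⁻]^2 = (3s)^3 · (2s)^2 = 108s^5
Ksp = 108 × (1.3572×10⁻⁷)^5 = 4.97×10⁻³³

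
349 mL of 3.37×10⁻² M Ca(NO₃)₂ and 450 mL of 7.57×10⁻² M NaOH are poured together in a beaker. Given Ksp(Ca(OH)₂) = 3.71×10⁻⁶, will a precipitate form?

Yes

After mixing, V = 349 mL + 450 mL = 799 mL.
[Ca²⁺] = (3.37×10⁻²)(349)/799 = 1.47×10⁻² M
[OH⁻] = (7.57×10⁻²)(450)/799 = 4.26×10⁻² M
Q = [Ca²⁺][OH⁻]^2 = 2.68×10⁻⁵
Since Q (2.68×10⁻⁵) exceeds Ksp (3.71×10⁻⁶), Ca(OH)₂ will precipitate.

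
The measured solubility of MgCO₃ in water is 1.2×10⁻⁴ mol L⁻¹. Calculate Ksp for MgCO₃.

Ksp = 1.4×10⁻⁸

MgCO₃(s) ⇌ Mg²⁺(aq) + CO₃²⁻(aq)
Call the molar solubility s, so that [Mg²⁺] = s and [CO₃²⁻] = s.
Ksp = [Mg²⁺][CO₃²⁻] = s · s = s^2
Ksp = (1.2×10⁻⁴)^2 = 1.4×10⁻⁸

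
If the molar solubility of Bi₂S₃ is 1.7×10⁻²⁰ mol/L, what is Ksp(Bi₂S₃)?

Ksp = 1.5×10⁻⁹⁷

Bi₂S₃(s) ⇌ 2 Bi³⁺(aq) + 3 S²⁻(aq)
With molar solubility s: [Bi³⁺] = 2s, [S²⁻] = 3s.
Ksp = [Bi³⁺]^2[S²⁻]^3 = (2s)^2 · (3s)^3 = 108s^5
Ksp = 108 × (1.7×10⁻²⁰)^5 = 1.5×10⁻⁹⁷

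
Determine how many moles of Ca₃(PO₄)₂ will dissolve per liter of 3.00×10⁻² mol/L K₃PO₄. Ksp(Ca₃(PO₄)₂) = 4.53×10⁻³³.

5.71×10⁻¹¹ M

Ca₃(PO₄)₂(s) ⇌ 3 Ca²⁺(aq) + 2 PO₄³⁻(aq)
PO₄³⁻ is already present at 3.00×10⁻² mol/L. If s mol/L of Ca₃(PO₄)₂ dissolves, [Ca²⁺] = 3s while [PO₄³⁻] ≈ 3.00×10⁻² mol/L.
Ksp = [Ca²⁺]^3[PO₄³⁻]^2 = (3s)^3(3.00×10⁻²)^2
(3s)^3 = 4.53×10⁻³³ / (3.00×10⁻²)^2 = 5.03×10⁻³⁰
s = 5.71×10⁻¹¹ mol/L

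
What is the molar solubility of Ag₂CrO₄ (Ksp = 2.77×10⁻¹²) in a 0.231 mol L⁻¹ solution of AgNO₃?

5.19×10⁻¹¹ M

Ag₂CrO₄(s) ⇌ 2 Ag⁺(aq) + CrO₄²⁻(aq)
The solution already contains Ag⁺ at 0.231 mol L⁻¹. Let s be the molar solubility of Ag₂CrO₄.
[Ag⁺] ≈ 0.231 mol L⁻¹ (common ion dominates); [CrO₄²⁻] = s.
Ksp = [Ag⁺]^2[CrO₄²⁻] = (0.231)^2s
s = 2.77×10⁻¹² / (0.231)^2 = 5.19×10⁻¹¹
s = 5.19×10⁻¹¹ mol L⁻¹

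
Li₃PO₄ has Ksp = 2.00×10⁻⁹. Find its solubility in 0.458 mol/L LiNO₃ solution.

2.08×10⁻⁸ M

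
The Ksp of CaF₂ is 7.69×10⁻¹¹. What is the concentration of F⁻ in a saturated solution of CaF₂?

5.36×10⁻⁴ M

CaF₂(s) ⇌ Ca²⁺(aq) + 2 F⁻(aq)
Let s be the molar solubility. Then [Ca²⁺] = s and [F⁻] = 2s.
Ksp = [Ca²⁺][F⁻]^2 = s · (2s)^2 = 4s^3 = 7.69×10⁻¹¹
s = 2.68×10⁻⁴ mol/L
[F⁻] = 2s = 5.36×10⁻⁴ mol/L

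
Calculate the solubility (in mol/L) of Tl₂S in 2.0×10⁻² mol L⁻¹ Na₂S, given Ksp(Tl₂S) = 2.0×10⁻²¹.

Tl₂S(s) ⇌ 2 Tl⁺(aq) + S²⁻(aq)
S²⁻ is already present at 2.0×10⁻² mol L⁻¹. If s mol/L of Tl₂S dissolves, [Tl⁺] = 2s while [S²⁻] ≈ 2.0×10⁻² mol L⁻¹.
Ksp = [Tl⁺]^2[S²⁻] = (2s)^2(2.0×10⁻²)
(2s)^2 = 2.0×10⁻²¹ / (2.0×10⁻²) = 1.0×10⁻¹⁹
s = 1.6×10⁻¹⁰ mol L⁻¹

1.6×10⁻¹⁰ M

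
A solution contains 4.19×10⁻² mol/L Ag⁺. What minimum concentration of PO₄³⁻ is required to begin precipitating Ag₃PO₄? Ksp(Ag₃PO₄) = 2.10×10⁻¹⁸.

2.85×10⁻¹⁴ M

A salt starts to precipitate once the ion product Q reaches its Ksp.
Ag₃PO₄(s) ⇌ 3 Ag⁺(aq) + PO₄³⁻(aq)
Ksp = [Ag⁺]^3[PO₄³⁻] = [PO₄³⁻](4.19×10⁻²)^3
[PO₄³⁻] = 2.10×10⁻¹⁸ / (4.19×10⁻²)^3 = 2.85×10⁻¹⁴
[PO₄³⁻] = 2.85×10⁻¹⁴ mol/L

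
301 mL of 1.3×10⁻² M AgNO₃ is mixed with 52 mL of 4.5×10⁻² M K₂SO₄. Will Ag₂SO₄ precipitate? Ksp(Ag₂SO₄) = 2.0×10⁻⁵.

No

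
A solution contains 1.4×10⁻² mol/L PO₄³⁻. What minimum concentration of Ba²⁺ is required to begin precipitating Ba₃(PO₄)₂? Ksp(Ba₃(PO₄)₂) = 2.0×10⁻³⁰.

2.2×10⁻⁹ M

Each salt precipitates once Q = Ksp for that salt.
Ba₃(PO₄)₂(s) ⇌ 3 Ba²⁺(aq) + 2 PO₄³⁻(aq)
Ksp = [Ba²⁺]^3[PO₄³⁻]^2 = [Ba²⁺]^3(1.4×10⁻²)^2
[Ba²⁺]^3 = 2.0×10⁻³⁰ / (1.4×10⁻²)^2 = 1.0×10⁻²⁶
[Ba²⁺] = 2.2×10⁻⁹ mol/L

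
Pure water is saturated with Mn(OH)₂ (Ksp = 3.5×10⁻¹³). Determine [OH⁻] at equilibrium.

8.9×10⁻⁵ M

Mn(OH)₂(s) ⇌ Mn²⁺(aq) + 2 OH⁻(aq)
Let s be the molar solubility. Then [Mn²⁺] = s and [OH⁻] = 2s.
Ksp = [Mn²⁺][OH⁻]^2 = s · (2s)^2 = 4s^3 = 3.5×10⁻¹³
s = 4.4×10⁻⁵ mol/L
[OH⁻] = 2s = 8.9×10⁻⁵ mol/L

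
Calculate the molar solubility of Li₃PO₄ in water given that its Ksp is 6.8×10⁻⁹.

Li₃PO₄(s) ⇌ 3 Li⁺(aq) + PO₄³⁻(aq)
Let s be the molar solubility. Then [Li⁺] = 3s and [PO₄³⁻] = s.
Ksp = [Li⁺]^3[PO₄³⁻] = (3s)^3 · s = 27s^4
27s^4 = 6.8×10⁻⁹  ⇒  s^4 = 2.5×10⁻¹⁰
s = 4.0×10⁻³ mol/L

4.0×10⁻³ M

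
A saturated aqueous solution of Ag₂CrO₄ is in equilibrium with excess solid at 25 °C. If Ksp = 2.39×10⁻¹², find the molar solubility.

Ag₂CrO₄(s) ⇌ 2 Ag⁺(aq) + CrO₄²⁻(aq)
Let s be the molar solubility. Then [Ag⁺] = 2s and [CrO₄²⁻] = s.
Ksp = [Ag⁺]^2[CrO₄²⁻] = (2s)^2 · s = 4s^3
4s^3 = 2.39×10⁻¹²  ⇒  s^3 = 5.98×10⁻¹³
Taking the 3rd root, s = 8.42×10⁻⁵ mol L⁻¹.

8.42×10⁻⁵ M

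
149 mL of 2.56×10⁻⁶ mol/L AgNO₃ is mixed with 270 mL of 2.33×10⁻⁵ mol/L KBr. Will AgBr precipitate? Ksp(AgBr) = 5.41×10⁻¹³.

The combined volume is 419 mL.
[Ag⁺] = (2.56×10⁻⁶)(149)/419 = 9.10×10⁻⁷ mol/L
[Br⁻] = (2.33×10⁻⁵)(270)/419 = 1.50×10⁻⁵ mol/L
Q = [Ag⁺][Br⁻] = 1.37×10⁻¹¹
Since Q (1.37×10⁻¹¹) exceeds Ksp (5.41×10⁻¹³), AgBr will precipitate.

Yes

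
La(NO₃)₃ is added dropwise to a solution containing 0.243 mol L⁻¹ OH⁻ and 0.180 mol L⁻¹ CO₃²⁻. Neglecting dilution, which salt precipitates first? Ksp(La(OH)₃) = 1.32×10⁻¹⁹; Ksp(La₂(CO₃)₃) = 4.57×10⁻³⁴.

Each salt precipitates once Q = Ksp for that salt.
For La(OH)₃: [La³⁺] = (Ksp/[OH⁻]^3) = 9.20×10⁻¹⁸ mol L⁻¹
For La₂(CO₃)₃: [La³⁺] = (Ksp/[CO₃²⁻]^3)^(1/2) = 2.80×10⁻¹⁶ mol L⁻¹
La(OH)₃ requires the lower [La³⁺], so it precipitates first.

La(OH)₃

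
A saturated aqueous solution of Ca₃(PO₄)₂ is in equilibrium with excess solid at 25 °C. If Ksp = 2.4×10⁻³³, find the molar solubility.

1.2×10⁻⁷ M

Ca₃(PO₄)₂(s) ⇌ 3 Ca²⁺(aq) + 2 PO₄³⁻(aq)
Call the molar solubility s, so that [Ca²⁺] = 3s and [PO₄³⁻] = 2s.
Ksp = [Ca²⁺]^3[PO₄³⁻]^2 = (3s)^3 · (2s)^2 = 108s^5
108s^5 = 2.4×10⁻³³  ⇒  s^5 = 2.2×10⁻³⁵
s = 1.2×10⁻⁷ M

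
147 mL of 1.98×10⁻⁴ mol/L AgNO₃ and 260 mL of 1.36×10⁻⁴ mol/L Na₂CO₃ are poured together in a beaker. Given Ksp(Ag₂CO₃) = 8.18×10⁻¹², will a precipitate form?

The combined volume is 407 mL.
[Ag⁺] = (1.98×10⁻⁴)(147)/407 = 7.15×10⁻⁵ mol/L
[CO₃²⁻] = (1.36×10⁻⁴)(260)/407 = 8.69×10⁻⁵ mol/L
Q = [Ag⁺]^2[CO₃²⁻] = 4.44×10⁻¹³
Q = 4.44×10⁻¹³ < Ksp = 8.18×10⁻¹², so the solution is unsaturated and no precipitate forms.

No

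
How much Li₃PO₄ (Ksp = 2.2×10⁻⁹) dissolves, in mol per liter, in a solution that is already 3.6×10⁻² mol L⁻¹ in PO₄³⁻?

1.3×10⁻³ M

Li₃PO₄(s) ⇌ 3 Li⁺(aq) + PO₄³⁻(aq)
The solution already contains PO₄³⁻ at 3.6×10⁻² mol L⁻¹. Let s be the molar solubility of Li₃PO₄.
[PO₄³⁻] ≈ 3.6×10⁻² mol L⁻¹ (common ion dominates); [Li⁺] = 3s.
Ksp = [Li⁺]^3[PO₄³⁻] = (3s)^3(3.6×10⁻²)
(3s)^3 = 2.2×10⁻⁹ / (3.6×10⁻²) = 6.1×10⁻⁸
s = 1.3×10⁻³ mol L⁻¹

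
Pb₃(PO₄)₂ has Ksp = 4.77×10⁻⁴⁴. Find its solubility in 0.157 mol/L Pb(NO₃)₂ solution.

Pb₃(PO₄)₂(s) ⇌ 3 Pb²⁺(aq) + 2 PO₄³⁻(aq)
Pb²⁺ is already present at 0.157 mol/L. If s mol/L of Pb₃(PO₄)₂ dissolves, [PO₄³⁻] = 2s while [Pb²⁺] ≈ 0.157 mol/L.
Ksp = [Pb²⁺]^3[PO₄³⁻]^2 = (0.157)^3(2s)^2
(2s)^2 = 4.77×10⁻⁴⁴ / (0.157)^3 = 1.23×10⁻⁴¹
s = 1.76×10⁻²¹ mol/L

1.76×10⁻²¹ M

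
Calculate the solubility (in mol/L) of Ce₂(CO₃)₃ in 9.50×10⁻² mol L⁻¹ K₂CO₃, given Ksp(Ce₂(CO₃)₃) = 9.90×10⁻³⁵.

Ce₂(CO₃)₃(s) ⇌ 2 Ce³⁺(aq) + 3 CO₃²⁻(aq)
CO₃²⁻ is already present at 9.50×10⁻² mol L⁻¹. If s mol/L of Ce₂(CO₃)₃ dissolves, [Ce³⁺] = 2s while [CO₃²⁻] ≈ 9.50×10⁻² mol L⁻¹.
Ksp = [Ce³⁺]^2[CO₃²⁻]^3 = (2s)^2(9.50×10⁻²)^3
(2s)^2 = 9.90×10⁻³⁵ / (9.50×10⁻²)^3 = 1.15×10⁻³¹
s = 1.70×10⁻¹⁶ mol L⁻¹

1.70×10⁻¹⁶ M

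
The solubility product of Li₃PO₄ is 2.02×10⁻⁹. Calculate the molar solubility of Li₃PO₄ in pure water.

Li₃PO₄(s) ⇌ 3 Li⁺(aq) + PO₄³⁻(aq)
Let s be the molar solubility. Then [Li⁺] = 3s and [PO₄³⁻] = s.
Ksp = [Li⁺]^3[PO₄³⁻] = (3s)^3 · s = 27s^4
27s^4 = 2.02×10⁻⁹  ⇒  s^4 = 7.48×10⁻¹¹
Taking the 4th root, s = 2.94×10⁻³ M.

2.94×10⁻³ M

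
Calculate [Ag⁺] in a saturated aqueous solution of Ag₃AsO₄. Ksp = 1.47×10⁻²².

Ag₃AsO₄(s) ⇌ 3 Ag⁺(aq) + AsO₄³⁻(aq)
If s mol/L of Ag₃AsO₄ dissolves, [Ag⁺] = 3s and [AsO₄³⁻] = s.
Ksp = [Ag⁺]^3[AsO₄³⁻] = (3s)^3 · s = 27s^4 = 1.47×10⁻²²
s = 1.53×10⁻⁶ mol L⁻¹
[Ag⁺] = 3s = 4.58×10⁻⁶ mol L⁻¹

4.58×10⁻⁶ M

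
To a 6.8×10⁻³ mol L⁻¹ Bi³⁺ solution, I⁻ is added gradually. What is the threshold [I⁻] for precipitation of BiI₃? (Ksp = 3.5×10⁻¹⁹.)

3.7×10⁻⁶ M

Each salt precipitates once Q = Ksp for that salt.
BiI₃(s) ⇌ Bi³⁺(aq) + 3 I⁻(aq)
Ksp = [Bi³⁺][I⁻]^3 = [I⁻]^3(6.8×10⁻³)
[I⁻]^3 = 3.5×10⁻¹⁹ / (6.8×10⁻³) = 5.1×10⁻¹⁷
[I⁻] = 3.7×10⁻⁶ mol L⁻¹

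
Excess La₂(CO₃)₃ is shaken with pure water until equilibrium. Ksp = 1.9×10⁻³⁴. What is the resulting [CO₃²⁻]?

La₂(CO₃)₃(s) ⇌ 2 La³⁺(aq) + 3 CO₃²⁻(aq)
If s mol/L of La₂(CO₃)₃ dissolves, [La³⁺] = 2s and [CO₃²⁻] = 3s.
Ksp = [La³⁺]^2[CO₃²⁻]^3 = (2s)^2 · (3s)^3 = 108s^5 = 1.9×10⁻³⁴
s = 7.1×10⁻⁸ mol/L
[CO₃²⁻] = 3s = 2.1×10⁻⁷ mol/L

2.1×10⁻⁷ M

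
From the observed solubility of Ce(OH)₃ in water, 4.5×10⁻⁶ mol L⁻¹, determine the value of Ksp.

Ksp = 1.1×10⁻²⁰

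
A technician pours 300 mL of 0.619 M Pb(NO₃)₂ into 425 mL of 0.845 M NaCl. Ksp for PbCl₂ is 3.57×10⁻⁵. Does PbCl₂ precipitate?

Yes

After mixing, V = 300 mL + 425 mL = 725 mL.
[Pb²⁺] = (0.619)(300)/725 = 0.256 M
[Cl⁻] = (0.845)(425)/725 = 0.495 M
Q = [Pb²⁺][Cl⁻]^2 = 6.28×10⁻²
Since Q (6.28×10⁻²) exceeds Ksp (3.57×10⁻⁵), PbCl₂ will precipitate.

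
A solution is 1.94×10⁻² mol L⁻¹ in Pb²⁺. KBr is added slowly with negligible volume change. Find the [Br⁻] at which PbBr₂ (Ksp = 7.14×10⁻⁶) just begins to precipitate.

1.92×10⁻² M

The threshold for precipitation is Q = Ksp.
PbBr₂(s) ⇌ Pb²⁺(aq) + 2 Br⁻(aq)
Ksp = [Pb²⁺][Br⁻]^2 = [Br⁻]^2(1.94×10⁻²)
[Br⁻]^2 = 7.14×10⁻⁶ / (1.94×10⁻²) = 3.68×10⁻⁴
[Br⁻] = 1.92×10⁻² mol L⁻¹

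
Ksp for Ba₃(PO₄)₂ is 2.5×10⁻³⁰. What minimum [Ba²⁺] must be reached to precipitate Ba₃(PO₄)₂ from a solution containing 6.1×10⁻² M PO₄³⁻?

8.8×10⁻¹⁰ M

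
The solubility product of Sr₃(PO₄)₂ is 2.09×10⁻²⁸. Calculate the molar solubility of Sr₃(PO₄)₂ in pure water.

1.14×10⁻⁶ M

Sr₃(PO₄)₂(s) ⇌ 3 Sr²⁺(aq) + 2 PO₄³⁻(aq)
With molar solubility s: [Sr²⁺] = 3s, [PO₄³⁻] = 2s.
Ksp = [Sr²⁺]^3[PO₄³⁻]^2 = (3s)^3 · (2s)^2 = 108s^5
108s^5 = 2.09×10⁻²⁸  ⇒  s^5 = 1.94×10⁻³⁰
Taking the 5th root, s = 1.14×10⁻⁶ mol/L.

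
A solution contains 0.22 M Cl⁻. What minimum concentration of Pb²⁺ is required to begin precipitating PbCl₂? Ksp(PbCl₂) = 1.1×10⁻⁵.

2.3×10⁻⁴ M

A salt starts to precipitate once the ion product Q reaches its Ksp.
PbCl₂(s) ⇌ Pb²⁺(aq) + 2 Cl⁻(aq)
Ksp = [Pb²⁺][Cl⁻]^2 = [Pb²⁺](0.22)^2
[Pb²⁺] = 1.1×10⁻⁵ / (0.22)^2 = 2.3×10⁻⁴
[Pb²⁺] = 2.3×10⁻⁴ M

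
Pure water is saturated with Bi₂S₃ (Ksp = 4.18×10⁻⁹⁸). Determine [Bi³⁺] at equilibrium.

Bi₂S₃(s) ⇌ 2 Bi³⁺(aq) + 3 S²⁻(aq)
If s mol/L of Bi₂S₃ dissolves, [Bi³⁺] = 2s and [S²⁻] = 3s.
Ksp = [Bi³⁺]^2[S²⁻]^3 = (2s)^2 · (3s)^3 = 108s^5 = 4.18×10⁻⁹⁸
s = 1.31×10⁻²⁰ mol L⁻¹
[Bi³⁺] = 2s = 2.62×10⁻²⁰ mol L⁻¹

2.62×10⁻²⁰ M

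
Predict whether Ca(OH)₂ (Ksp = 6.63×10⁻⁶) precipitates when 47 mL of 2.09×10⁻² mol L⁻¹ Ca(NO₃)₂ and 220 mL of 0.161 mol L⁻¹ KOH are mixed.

Yes

The combined volume is 267 mL.
[Ca²⁺] = (2.09×10⁻²)(47)/267 = 3.68×10⁻³ mol L⁻¹
[OH⁻] = (0.161)(220)/267 = 0.133 mol L⁻¹
Q = [Ca²⁺][OH⁻]^2 = 6.47×10⁻⁵
Q = 6.47×10⁻⁵ > Ksp = 6.63×10⁻⁶, so the solution is supersaturated and Ca(OH)₂ precipitates.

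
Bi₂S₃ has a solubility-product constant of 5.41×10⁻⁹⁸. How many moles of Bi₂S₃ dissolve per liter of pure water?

Bi₂S₃(s) ⇌ 2 Bi³⁺(aq) + 3 S²⁻(aq)
Let s be the molar solubility. Then [Bi³⁺] = 2s and [S²⁻] = 3s.
Ksp = [Bi³⁺]^2[S²⁻]^3 = (2s)^2 · (3s)^3 = 108s^5
108s^5 = 5.41×10⁻⁹⁸  ⇒  s^5 = 5.01×10⁻¹⁰⁰
s = (5.01×10⁻¹⁰⁰)^(1/5) = 1.38×10⁻²⁰ mol L⁻¹

1.38×10⁻²⁰ M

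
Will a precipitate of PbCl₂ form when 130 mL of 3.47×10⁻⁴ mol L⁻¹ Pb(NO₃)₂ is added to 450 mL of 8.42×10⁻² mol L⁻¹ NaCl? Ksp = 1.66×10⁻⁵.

The combined volume is 580 mL.
[Pb²⁺] = (3.47×10⁻⁴)(130)/580 = 7.78×10⁻⁵ mol L⁻¹
[Cl⁻] = (8.42×10⁻²)(450)/580 = 6.53×10⁻² mol L⁻¹
Q = [Pb²⁺][Cl⁻]^2 = 3.32×10⁻⁷
Since Q (3.32×10⁻⁷) is less than Ksp (1.66×10⁻⁵), no PbCl₂ precipitates.

No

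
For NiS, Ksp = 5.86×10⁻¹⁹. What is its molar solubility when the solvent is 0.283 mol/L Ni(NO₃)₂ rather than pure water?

2.07×10⁻¹⁸ M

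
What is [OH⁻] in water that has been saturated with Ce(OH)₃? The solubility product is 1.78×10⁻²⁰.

1.52×10⁻⁵ M

Ce(OH)₃(s) ⇌ Ce³⁺(aq) + 3 OH⁻(aq)
Call the molar solubility s, so that [Ce³⁺] = s and [OH⁻] = 3s.
Ksp = [Ce³⁺][OH⁻]^3 = s · (3s)^3 = 27s^4 = 1.78×10⁻²⁰
s = 5.07×10⁻⁶ mol/L
[OH⁻] = 3s = 1.52×10⁻⁵ mol/L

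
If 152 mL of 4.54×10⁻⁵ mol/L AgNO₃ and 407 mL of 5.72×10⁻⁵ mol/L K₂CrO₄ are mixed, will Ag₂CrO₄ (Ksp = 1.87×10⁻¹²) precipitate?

No

Total volume after mixing = 152 + 407 = 559 mL.
[Ag⁺] = (4.54×10⁻⁵)(152)/559 = 1.23×10⁻⁵ mol/L
[CrO₄²⁻] = (5.72×10⁻⁵)(407)/559 = 4.16×10⁻⁵ mol/L
Q = [Ag⁺]^2[CrO₄²⁻] = 6.35×10⁻¹⁵
Q = 6.35×10⁻¹⁵ < Ksp = 1.87×10⁻¹², so the solution is unsaturated and no precipitate forms.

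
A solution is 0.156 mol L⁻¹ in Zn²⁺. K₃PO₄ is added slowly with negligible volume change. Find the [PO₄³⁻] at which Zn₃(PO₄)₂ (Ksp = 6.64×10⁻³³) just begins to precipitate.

1.32×10⁻¹⁵ M

Each salt precipitates once Q = Ksp for that salt.
Zn₃(PO₄)₂(s) ⇌ 3 Zn²⁺(aq) + 2 PO₄³⁻(aq)
Ksp = [Zn²⁺]^3[PO₄³⁻]^2 = [PO₄³⁻]^2(0.156)^3
[PO₄³⁻]^2 = 6.64×10⁻³³ / (0.156)^3 = 1.75×10⁻³⁰
[PO₄³⁻] = 1.32×10⁻¹⁵ mol L⁻¹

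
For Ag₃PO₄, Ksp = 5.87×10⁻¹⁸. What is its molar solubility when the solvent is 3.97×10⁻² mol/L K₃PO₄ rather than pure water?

Ag₃PO₄(s) ⇌ 3 Ag⁺(aq) + PO₄³⁻(aq)
The solution already contains PO₄³⁻ at 3.97×10⁻² mol/L. Let s be the molar solubility of Ag₃PO₄.
[PO₄³⁻] ≈ 3.97×10⁻² mol/L (common ion dominates); [Ag⁺] = 3s.
Ksp = [Ag⁺]^3[PO₄³⁻] = (3s)^3(3.97×10⁻²)
(3s)^3 = 5.87×10⁻¹⁸ / (3.97×10⁻²) = 1.48×10⁻¹⁶
s = 1.76×10⁻⁶ mol/L

1.76×10⁻⁶ M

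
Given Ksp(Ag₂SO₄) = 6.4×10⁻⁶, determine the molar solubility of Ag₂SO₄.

1.2×10⁻² M

Ag₂SO₄(s) ⇌ 2 Ag⁺(aq) + SO₄²⁻(aq)
Call the molar solubility s, so that [Ag⁺] = 2s and [SO₄²⁻] = s.
Ksp = [Ag⁺]^2[SO₄²⁻] = (2s)^2 · s = 4s^3
4s^3 = 6.4×10⁻⁶  ⇒  s^3 = 1.6×10⁻⁶
Taking the 3rd root, s = 1.2×10⁻² mol/L.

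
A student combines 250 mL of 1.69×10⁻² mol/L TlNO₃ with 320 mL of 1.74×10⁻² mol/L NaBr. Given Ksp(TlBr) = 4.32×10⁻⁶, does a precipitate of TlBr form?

Total volume after mixing = 250 + 320 = 570 mL.
[Tl⁺] = (1.69×10⁻²)(250)/570 = 7.41×10⁻³ mol/L
[Br⁻] = (1.74×10⁻²)(320)/570 = 9.77×10⁻³ mol/L
Q = [Tl⁺][Br⁻] = 7.24×10⁻⁵
Because Q > Ksp (7.24×10⁻⁵ vs 4.32×10⁻⁶), a precipitate of TlBr forms.

Yes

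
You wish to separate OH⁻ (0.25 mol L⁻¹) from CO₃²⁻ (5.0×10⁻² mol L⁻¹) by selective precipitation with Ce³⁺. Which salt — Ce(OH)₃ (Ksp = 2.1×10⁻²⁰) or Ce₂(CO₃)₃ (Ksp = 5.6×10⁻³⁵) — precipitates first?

The threshold for precipitation is Q = Ksp.
For Ce(OH)₃: [Ce³⁺] = (Ksp/[OH⁻]^3) = 1.3×10⁻¹⁸ mol L⁻¹
For Ce₂(CO₃)₃: [Ce³⁺] = (Ksp/[CO₃²⁻]^3)^(1/2) = 6.7×10⁻¹⁶ mol L⁻¹
Since Ce(OH)₃ needs less Ce³⁺ to reach saturation, it precipitates first.

Ce(OH)₃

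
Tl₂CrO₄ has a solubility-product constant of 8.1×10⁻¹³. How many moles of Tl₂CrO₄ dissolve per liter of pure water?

Tl₂CrO₄(s) ⇌ 2 Tl⁺(aq) + CrO₄²⁻(aq)
Let s be the molar solubility. Then [Tl⁺] = 2s and [CrO₄²⁻] = s.
Ksp = [Tl⁺]^2[CrO₄²⁻] = (2s)^2 · s = 4s^3
4s^3 = 8.1×10⁻¹³  ⇒  s^3 = 2.0×10⁻¹³
s = 5.9×10⁻⁵ mol/L

5.9×10⁻⁵ M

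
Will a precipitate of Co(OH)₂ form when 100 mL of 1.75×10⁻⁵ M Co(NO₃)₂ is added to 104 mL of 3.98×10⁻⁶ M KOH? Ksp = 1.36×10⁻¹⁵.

No

After mixing, V = 100 mL + 104 mL = 204 mL.
[Co²⁺] = (1.75×10⁻⁵)(100)/204 = 8.58×10⁻⁶ M
[OH⁻] = (3.98×10⁻⁶)(104)/204 = 2.03×10⁻⁶ M
Q = [Co²⁺][OH⁻]^2 = 3.53×10⁻¹⁷
Q < Ksp (3.53×10⁻¹⁷ vs 1.36×10⁻¹⁵); the solution remains unsaturated and no precipitate forms.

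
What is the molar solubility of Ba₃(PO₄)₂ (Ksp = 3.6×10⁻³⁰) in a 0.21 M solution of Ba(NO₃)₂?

Ba₃(PO₄)₂(s) ⇌ 3 Ba²⁺(aq) + 2 PO₄³⁻(aq)
Let s be the solubility of Ba₃(PO₄)₂ here. The common ion gives [Ba²⁺] ≈ 0.21 M, and [PO₄³⁻] = 2s.
Ksp = [Ba²⁺]^3[PO₄³⁻]^2 = (0.21)^3(2s)^2
(2s)^2 = 3.6×10⁻³⁰ / (0.21)^3 = 3.9×10⁻²⁸
s = 9.9×10⁻¹⁵ M

9.9×10⁻¹⁵ M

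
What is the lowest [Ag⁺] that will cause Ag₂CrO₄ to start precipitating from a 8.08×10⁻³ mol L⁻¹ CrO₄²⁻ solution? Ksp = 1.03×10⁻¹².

Precipitation begins when Q = Ksp.
Ag₂CrO₄(s) ⇌ 2 Ag⁺(aq) + CrO₄²⁻(aq)
Ksp = [Ag⁺]^2[CrO₄²⁻] = [Ag⁺]^2(8.08×10⁻³)
[Ag⁺]^2 = 1.03×10⁻¹² / (8.08×10⁻³) = 1.27×10⁻¹⁰
[Ag⁺] = 1.13×10⁻⁵ mol L⁻¹

1.13×10⁻⁵ M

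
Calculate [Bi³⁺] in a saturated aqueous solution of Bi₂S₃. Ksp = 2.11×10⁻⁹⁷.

Bi₂S₃(s) ⇌ 2 Bi³⁺(aq) + 3 S²⁻(aq)
If s mol/L of Bi₂S₃ dissolves, [Bi³⁺] = 2s and [S²⁻] = 3s.
Ksp = [Bi³⁺]^2[S²⁻]^3 = (2s)^2 · (3s)^3 = 108s^5 = 2.11×10⁻⁹⁷
s = 1.81×10⁻²⁰ mol L⁻¹
[Bi³⁺] = 2s = 3.62×10⁻²⁰ mol L⁻¹

3.62×10⁻²⁰ M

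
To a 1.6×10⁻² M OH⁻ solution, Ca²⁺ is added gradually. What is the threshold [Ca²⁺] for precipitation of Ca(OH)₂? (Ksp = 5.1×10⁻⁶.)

Precipitation of each salt begins when its ion product equals Ksp.
Ca(OH)₂(s) ⇌ Ca²⁺(aq) + 2 OH⁻(aq)
Ksp = [Ca²⁺][OH⁻]^2 = [Ca²⁺](1.6×10⁻²)^2
[Ca²⁺] = 5.1×10⁻⁶ / (1.6×10⁻²)^2 = 2.0×10⁻²
[Ca²⁺] = 2.0×10⁻² M

2.0×10⁻² M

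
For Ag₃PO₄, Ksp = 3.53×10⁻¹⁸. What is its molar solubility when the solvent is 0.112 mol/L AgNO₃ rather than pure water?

Ag₃PO₄(s) ⇌ 3 Ag⁺(aq) + PO₄³⁻(aq)
Let s be the solubility of Ag₃PO₄ here. The common ion gives [Ag⁺] ≈ 0.112 mol/L, and [PO₄³⁻] = s.
Ksp = [Ag⁺]^3[PO₄³⁻] = (0.112)^3s
s = 3.53×10⁻¹⁸ / (0.112)^3 = 2.51×10⁻¹⁵
s = 2.51×10⁻¹⁵ mol/L

2.51×10⁻¹⁵ M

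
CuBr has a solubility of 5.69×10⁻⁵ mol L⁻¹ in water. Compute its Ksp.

CuBr(s) ⇌ Cu⁺(aq) + Br⁻(aq)
For each mole of CuBr that dissolves per liter, [Cu⁺] = s and [Br⁻] = s; let s denote this solubility.
Ksp = [Cu⁺][Br⁻] = s · s = s^2
Ksp = (5.69×10⁻⁵)^2 = 3.24×10⁻⁹

Ksp = 3.24×10⁻⁹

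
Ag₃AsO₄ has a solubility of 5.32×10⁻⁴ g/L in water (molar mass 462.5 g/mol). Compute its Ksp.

Ksp = 4.73×10⁻²³

Convert to molarity: s = 5.32×10⁻⁴ / 462.5 = 1.1503×10⁻⁶ mol/L
Ag₃AsO₄(s) ⇌ 3 Ag⁺(aq) + AsO₄³⁻(aq)
Let s be the molar solubility. Then [Ag⁺] = 3s and [AsO₄³⁻] = s.
Ksp = [Ag⁺]^3[AsO₄³⁻] = (3s)^3 · s = 27s^4
Ksp = 27 × (1.1503×10⁻⁶)^4 = 4.73×10⁻²³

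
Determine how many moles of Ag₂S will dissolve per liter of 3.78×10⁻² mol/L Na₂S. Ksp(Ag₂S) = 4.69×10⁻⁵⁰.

Ag₂S(s) ⇌ 2 Ag⁺(aq) + S²⁻(aq)
With S²⁻ already at 3.78×10⁻² mol/L and s small, take [S²⁻] ≈ 3.78×10⁻² mol/L and [Ag⁺] = 2s.
Ksp = [Ag⁺]^2[S²⁻] = (2s)^2(3.78×10⁻²)
(2s)^2 = 4.69×10⁻⁵⁰ / (3.78×10⁻²) = 1.24×10⁻⁴⁸
s = 5.57×10⁻²⁵ mol/L

5.57×10⁻²⁵ M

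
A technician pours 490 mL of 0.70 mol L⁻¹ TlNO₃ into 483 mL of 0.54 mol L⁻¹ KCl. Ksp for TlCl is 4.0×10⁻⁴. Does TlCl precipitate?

The combined volume is 973 mL.
[Tl⁺] = (0.70)(490)/973 = 0.35 mol L⁻¹
[Cl⁻] = (0.54)(483)/973 = 0.27 mol L⁻¹
Q = [Tl⁺][Cl⁻] = 9.4×10⁻²
Q = 9.4×10⁻² > Ksp = 4.0×10⁻⁴, so the solution is supersaturated and TlCl precipitates.

Yes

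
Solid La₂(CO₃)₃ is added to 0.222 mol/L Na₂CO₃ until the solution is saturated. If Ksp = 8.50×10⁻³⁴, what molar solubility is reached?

1.39×10⁻¹⁶ M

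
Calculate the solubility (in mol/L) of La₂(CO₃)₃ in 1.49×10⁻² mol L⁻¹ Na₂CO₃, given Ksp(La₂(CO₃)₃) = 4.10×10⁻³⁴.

5.57×10⁻¹⁵ M

La₂(CO₃)₃(s) ⇌ 2 La³⁺(aq) + 3 CO₃²⁻(aq)
The solution already contains CO₃²⁻ at 1.49×10⁻² mol L⁻¹. Let s be the molar solubility of La₂(CO₃)₃.
[CO₃²⁻] ≈ 1.49×10⁻² mol L⁻¹ (common ion dominates); [La³⁺] = 2s.
Ksp = [La³⁺]^2[CO₃²⁻]^3 = (2s)^2(1.49×10⁻²)^3
(2s)^2 = 4.10×10⁻³⁴ / (1.49×10⁻²)^3 = 1.24×10⁻²⁸
s = 5.57×10⁻¹⁵ mol L⁻¹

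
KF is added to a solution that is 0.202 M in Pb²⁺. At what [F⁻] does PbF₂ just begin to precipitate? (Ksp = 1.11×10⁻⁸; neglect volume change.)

2.34×10⁻⁴ M

The threshold for precipitation is Q = Ksp.
PbF₂(s) ⇌ Pb²⁺(aq) + 2 F⁻(aq)
Ksp = [Pb²⁺][F⁻]^2 = [F⁻]^2(0.202)
[F⁻]^2 = 1.11×10⁻⁸ / (0.202) = 5.50×10⁻⁸
[F⁻] = 2.34×10⁻⁴ M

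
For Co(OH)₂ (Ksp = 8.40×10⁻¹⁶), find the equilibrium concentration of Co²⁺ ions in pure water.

5.94×10⁻⁶ M

Co(OH)₂(s) ⇌ Co²⁺(aq) + 2 OH⁻(aq)
With molar solubility s: [Co²⁺] = s, [OH⁻] = 2s.
Ksp = [Co²⁺][OH⁻]^2 = s · (2s)^2 = 4s^3 = 8.40×10⁻¹⁶
s = 5.94×10⁻⁶ mol/L
[Co²⁺] = s = 5.94×10⁻⁶ mol/L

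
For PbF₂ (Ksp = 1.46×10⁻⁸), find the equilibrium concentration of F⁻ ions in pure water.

PbF₂(s) ⇌ Pb²⁺(aq) + 2 F⁻(aq)
For each mole of PbF₂ that dissolves per liter, [Pb²⁺] = s and [F⁻] = 2s; let s denote this solubility.
Ksp = [Pb²⁺][F⁻]^2 = s · (2s)^2 = 4s^3 = 1.46×10⁻⁸
s = 1.54×10⁻³ M
[F⁻] = 2s = 3.08×10⁻³ M

3.08×10⁻³ M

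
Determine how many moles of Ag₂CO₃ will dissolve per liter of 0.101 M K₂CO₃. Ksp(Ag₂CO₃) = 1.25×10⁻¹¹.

Ag₂CO₃(s) ⇌ 2 Ag⁺(aq) + CO₃²⁻(aq)
With CO₃²⁻ already at 0.101 M and s small, take [CO₃²⁻] ≈ 0.101 M and [Ag⁺] = 2s.
Ksp = [Ag⁺]^2[CO₃²⁻] = (2s)^2(0.101)
(2s)^2 = 1.25×10⁻¹¹ / (0.101) = 1.24×10⁻¹⁰
s = 5.56×10⁻⁶ M

5.56×10⁻⁶ M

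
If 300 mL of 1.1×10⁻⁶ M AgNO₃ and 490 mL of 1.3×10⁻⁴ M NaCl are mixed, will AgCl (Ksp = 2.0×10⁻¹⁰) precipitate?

No

The combined volume is 790 mL.
[Ag⁺] = (1.1×10⁻⁶)(300)/790 = 4.2×10⁻⁷ M
[Cl⁻] = (1.3×10⁻⁴)(490)/790 = 8.1×10⁻⁵ M
Q = [Ag⁺][Cl⁻] = 3.4×10⁻¹¹
Since Q (3.4×10⁻¹¹) is less than Ksp (2.0×10⁻¹⁰), no AgCl precipitates.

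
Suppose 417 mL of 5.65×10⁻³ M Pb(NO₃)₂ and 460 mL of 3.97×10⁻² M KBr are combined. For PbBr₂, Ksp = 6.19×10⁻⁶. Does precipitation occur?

Total volume after mixing = 417 + 460 = 877 mL.
[Pb²⁺] = (5.65×10⁻³)(417)/877 = 2.69×10⁻³ M
[Br⁻] = (3.97×10⁻²)(460)/877 = 2.08×10⁻² M
Q = [Pb²⁺][Br⁻]^2 = 1.16×10⁻⁶
Q = 1.16×10⁻⁶ < Ksp = 6.19×10⁻⁶, so the solution is unsaturated and no precipitate forms.

No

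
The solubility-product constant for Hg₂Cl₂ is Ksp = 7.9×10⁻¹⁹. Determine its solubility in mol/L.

5.8×10⁻⁷ M

Hg₂Cl₂(s) ⇌ Hg₂²⁺(aq) + 2 Cl⁻(aq)
Call the molar solubility s, so that [Hg₂²⁺] = s and [Cl⁻] = 2s.
Ksp = [Hg₂²⁺][Cl⁻]^2 = s · (2s)^2 = 4s^3
4s^3 = 7.9×10⁻¹⁹  ⇒  s^3 = 2.0×10⁻¹⁹
s = (2.0×10⁻¹⁹)^(1/3) = 5.8×10⁻⁷ M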